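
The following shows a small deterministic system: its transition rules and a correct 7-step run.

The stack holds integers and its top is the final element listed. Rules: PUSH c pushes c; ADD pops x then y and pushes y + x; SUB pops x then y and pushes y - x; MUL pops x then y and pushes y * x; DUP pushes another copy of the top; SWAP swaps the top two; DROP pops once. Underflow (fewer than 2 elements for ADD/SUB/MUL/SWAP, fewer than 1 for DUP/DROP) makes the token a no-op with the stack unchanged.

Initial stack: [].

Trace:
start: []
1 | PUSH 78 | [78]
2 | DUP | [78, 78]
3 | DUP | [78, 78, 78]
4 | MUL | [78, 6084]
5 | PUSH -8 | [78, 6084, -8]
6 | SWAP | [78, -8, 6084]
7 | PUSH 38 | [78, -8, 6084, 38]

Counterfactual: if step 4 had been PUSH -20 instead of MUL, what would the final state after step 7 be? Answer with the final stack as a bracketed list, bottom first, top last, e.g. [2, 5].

(re-executing from step 4 with the substitution; state before step 4: [78, 78, 78])
4 | PUSH -20 | [78, 78, 78, -20]
5 | PUSH -8 | [78, 78, 78, -20, -8]
6 | SWAP | [78, 78, 78, -8, -20]
7 | PUSH 38 | [78, 78, 78, -8, -20, 38]

[78, 78, 78, -8, -20, 38]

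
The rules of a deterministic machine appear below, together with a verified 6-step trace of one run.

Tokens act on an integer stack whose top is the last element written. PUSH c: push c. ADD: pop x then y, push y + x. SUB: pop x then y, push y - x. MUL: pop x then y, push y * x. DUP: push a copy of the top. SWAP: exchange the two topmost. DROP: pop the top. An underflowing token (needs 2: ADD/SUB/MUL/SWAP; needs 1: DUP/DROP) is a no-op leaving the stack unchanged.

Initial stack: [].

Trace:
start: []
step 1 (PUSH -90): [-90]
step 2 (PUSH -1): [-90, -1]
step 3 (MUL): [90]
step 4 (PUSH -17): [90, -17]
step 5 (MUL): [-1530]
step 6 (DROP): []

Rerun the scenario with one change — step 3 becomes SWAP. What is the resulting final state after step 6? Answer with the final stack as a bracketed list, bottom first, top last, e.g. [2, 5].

(re-executing from step 3 with the substitution; state before step 3: [-90, -1])
step 3 (SWAP): [-1, -90]
step 4 (PUSH -17): [-1, -90, -17]
step 5 (MUL): [-1, 1530]
step 6 (DROP): [-1]

[-1]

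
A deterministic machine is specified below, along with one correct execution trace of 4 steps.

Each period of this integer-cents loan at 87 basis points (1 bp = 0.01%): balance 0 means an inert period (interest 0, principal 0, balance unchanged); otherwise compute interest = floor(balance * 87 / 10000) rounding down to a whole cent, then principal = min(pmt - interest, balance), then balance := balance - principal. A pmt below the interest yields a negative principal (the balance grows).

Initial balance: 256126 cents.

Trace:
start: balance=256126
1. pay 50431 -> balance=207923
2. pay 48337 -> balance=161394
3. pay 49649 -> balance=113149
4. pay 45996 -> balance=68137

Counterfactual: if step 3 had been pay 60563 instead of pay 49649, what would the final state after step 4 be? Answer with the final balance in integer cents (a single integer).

57128

(re-executing from step 3 with the substitution; state before step 3: balance=161394)
3. pay 60563 -> balance=102235
4. pay 45996 -> balance=57128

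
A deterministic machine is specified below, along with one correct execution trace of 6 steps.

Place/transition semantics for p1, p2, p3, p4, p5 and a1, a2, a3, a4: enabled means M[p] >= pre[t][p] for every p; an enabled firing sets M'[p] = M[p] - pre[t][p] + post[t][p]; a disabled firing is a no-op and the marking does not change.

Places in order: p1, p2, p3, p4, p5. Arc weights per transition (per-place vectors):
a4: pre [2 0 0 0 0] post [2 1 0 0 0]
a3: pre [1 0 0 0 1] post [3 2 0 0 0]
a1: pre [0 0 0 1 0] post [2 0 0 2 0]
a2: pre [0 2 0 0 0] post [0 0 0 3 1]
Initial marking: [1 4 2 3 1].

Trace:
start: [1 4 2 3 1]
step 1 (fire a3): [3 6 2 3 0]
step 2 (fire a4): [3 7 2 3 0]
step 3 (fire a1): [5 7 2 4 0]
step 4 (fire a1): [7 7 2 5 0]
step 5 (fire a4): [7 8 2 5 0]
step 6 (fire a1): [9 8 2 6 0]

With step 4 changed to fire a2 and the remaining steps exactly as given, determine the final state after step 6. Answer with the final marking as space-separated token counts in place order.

7 6 2 8 1

(re-executing from step 4 with the substitution; state before step 4: [5 7 2 4 0])
step 4 (fire a2): [5 5 2 7 1]
step 5 (fire a4): [5 6 2 7 1]
step 6 (fire a1): [7 6 2 8 1]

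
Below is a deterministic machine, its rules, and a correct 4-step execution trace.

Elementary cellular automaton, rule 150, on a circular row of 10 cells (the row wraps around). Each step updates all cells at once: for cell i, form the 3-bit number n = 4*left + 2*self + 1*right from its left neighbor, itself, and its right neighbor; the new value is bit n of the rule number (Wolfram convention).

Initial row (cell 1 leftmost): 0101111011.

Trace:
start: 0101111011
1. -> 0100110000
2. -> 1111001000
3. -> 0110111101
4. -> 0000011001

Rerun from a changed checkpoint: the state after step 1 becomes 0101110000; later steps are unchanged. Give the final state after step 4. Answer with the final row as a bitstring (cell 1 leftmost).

1101000001

state after step 1 := 0101110000
2. -> 1100101000
3. -> 0011101101
4. -> 1101000001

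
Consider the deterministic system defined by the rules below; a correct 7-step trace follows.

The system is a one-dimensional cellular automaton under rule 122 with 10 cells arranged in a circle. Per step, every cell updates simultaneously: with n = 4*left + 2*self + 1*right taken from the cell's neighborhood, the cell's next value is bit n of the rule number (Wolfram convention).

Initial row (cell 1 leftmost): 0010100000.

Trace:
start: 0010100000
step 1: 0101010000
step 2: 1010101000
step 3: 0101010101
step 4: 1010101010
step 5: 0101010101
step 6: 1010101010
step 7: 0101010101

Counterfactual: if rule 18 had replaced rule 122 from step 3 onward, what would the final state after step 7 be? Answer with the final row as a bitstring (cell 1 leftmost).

0100010000

(re-executing steps 3..7 under rule 18; state before step 3: 1010101000)
step 3: 0000000101
step 4: 1000001000
step 5: 0100010101
step 6: 0010100000
step 7: 0100010000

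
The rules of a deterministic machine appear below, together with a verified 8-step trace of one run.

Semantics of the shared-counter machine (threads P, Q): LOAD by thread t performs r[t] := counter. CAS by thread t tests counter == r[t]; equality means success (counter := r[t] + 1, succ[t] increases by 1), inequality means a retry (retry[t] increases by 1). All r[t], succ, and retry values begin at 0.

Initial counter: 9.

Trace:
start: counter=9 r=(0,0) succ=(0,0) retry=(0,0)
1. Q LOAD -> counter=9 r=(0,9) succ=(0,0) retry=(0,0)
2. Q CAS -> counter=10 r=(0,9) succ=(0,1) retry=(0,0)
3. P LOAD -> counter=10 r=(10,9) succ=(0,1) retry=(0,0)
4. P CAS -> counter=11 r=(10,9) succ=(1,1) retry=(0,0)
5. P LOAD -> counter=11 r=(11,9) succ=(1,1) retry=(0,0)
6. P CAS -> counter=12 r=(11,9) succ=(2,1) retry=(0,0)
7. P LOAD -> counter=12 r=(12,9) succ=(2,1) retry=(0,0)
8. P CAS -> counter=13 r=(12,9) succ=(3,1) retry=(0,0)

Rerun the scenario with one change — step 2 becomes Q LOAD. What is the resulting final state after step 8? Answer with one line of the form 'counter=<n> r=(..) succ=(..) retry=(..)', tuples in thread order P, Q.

(re-executing from step 2 with the substitution; state before step 2: counter=9 r=(0,9) succ=(0,0) retry=(0,0))
2. Q LOAD -> counter=9 r=(0,9) succ=(0,0) retry=(0,0)
3. P LOAD -> counter=9 r=(9,9) succ=(0,0) retry=(0,0)
4. P CAS -> counter=10 r=(9,9) succ=(1,0) retry=(0,0)
5. P LOAD -> counter=10 r=(10,9) succ=(1,0) retry=(0,0)
6. P CAS -> counter=11 r=(10,9) succ=(2,0) retry=(0,0)
7. P LOAD -> counter=11 r=(11,9) succ=(2,0) retry=(0,0)
8. P CAS -> counter=12 r=(11,9) succ=(3,0) retry=(0,0)

counter=12 r=(11,9) succ=(3,0) retry=(0,0)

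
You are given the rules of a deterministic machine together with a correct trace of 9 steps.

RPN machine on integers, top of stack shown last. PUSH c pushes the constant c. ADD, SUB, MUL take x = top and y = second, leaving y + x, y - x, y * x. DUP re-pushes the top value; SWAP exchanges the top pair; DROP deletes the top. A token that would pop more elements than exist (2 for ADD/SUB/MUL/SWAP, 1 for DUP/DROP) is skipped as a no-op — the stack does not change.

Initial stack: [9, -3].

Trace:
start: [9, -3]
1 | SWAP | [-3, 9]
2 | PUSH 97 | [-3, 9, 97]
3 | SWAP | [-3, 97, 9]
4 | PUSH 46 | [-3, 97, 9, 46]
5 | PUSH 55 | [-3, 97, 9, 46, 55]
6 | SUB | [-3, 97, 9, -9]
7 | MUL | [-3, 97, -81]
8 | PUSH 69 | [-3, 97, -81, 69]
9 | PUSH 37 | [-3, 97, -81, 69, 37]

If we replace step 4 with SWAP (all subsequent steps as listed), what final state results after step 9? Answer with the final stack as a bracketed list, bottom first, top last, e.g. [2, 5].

[-3, 378, 69, 37]

(re-executing from step 4 with the substitution; state before step 4: [-3, 97, 9])
4 | SWAP | [-3, 9, 97]
5 | PUSH 55 | [-3, 9, 97, 55]
6 | SUB | [-3, 9, 42]
7 | MUL | [-3, 378]
8 | PUSH 69 | [-3, 378, 69]
9 | PUSH 37 | [-3, 378, 69, 37]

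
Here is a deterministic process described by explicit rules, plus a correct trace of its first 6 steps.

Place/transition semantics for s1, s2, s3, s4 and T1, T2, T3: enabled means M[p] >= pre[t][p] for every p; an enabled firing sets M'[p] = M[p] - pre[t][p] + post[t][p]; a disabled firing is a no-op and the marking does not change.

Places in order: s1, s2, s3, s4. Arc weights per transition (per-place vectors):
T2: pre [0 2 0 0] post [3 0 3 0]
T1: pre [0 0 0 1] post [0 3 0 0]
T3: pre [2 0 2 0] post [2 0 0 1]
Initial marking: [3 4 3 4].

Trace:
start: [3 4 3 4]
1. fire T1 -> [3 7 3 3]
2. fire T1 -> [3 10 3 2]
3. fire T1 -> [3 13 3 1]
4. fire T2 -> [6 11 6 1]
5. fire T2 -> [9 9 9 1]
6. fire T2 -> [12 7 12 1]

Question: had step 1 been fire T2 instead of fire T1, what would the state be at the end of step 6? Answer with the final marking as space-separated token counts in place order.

(re-executing from step 1 with the substitution; state before step 1: [3 4 3 4])
1. fire T2 -> [6 2 6 4]
2. fire T1 -> [6 5 6 3]
3. fire T1 -> [6 8 6 2]
4. fire T2 -> [9 6 9 2]
5. fire T2 -> [12 4 12 2]
6. fire T2 -> [15 2 15 2]

15 2 15 2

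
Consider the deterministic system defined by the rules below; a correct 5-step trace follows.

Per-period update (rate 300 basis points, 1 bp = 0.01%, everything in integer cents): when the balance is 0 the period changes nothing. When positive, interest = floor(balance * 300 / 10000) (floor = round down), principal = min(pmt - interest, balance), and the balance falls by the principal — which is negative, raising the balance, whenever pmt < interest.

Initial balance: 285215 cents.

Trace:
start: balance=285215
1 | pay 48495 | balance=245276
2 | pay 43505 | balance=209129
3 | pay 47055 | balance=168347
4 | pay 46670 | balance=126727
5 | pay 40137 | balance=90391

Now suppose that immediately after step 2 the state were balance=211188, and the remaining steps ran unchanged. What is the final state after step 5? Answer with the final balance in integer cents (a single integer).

state after step 2 := balance=211188
3 | pay 47055 | balance=170468
4 | pay 46670 | balance=128912
5 | pay 40137 | balance=92642

92642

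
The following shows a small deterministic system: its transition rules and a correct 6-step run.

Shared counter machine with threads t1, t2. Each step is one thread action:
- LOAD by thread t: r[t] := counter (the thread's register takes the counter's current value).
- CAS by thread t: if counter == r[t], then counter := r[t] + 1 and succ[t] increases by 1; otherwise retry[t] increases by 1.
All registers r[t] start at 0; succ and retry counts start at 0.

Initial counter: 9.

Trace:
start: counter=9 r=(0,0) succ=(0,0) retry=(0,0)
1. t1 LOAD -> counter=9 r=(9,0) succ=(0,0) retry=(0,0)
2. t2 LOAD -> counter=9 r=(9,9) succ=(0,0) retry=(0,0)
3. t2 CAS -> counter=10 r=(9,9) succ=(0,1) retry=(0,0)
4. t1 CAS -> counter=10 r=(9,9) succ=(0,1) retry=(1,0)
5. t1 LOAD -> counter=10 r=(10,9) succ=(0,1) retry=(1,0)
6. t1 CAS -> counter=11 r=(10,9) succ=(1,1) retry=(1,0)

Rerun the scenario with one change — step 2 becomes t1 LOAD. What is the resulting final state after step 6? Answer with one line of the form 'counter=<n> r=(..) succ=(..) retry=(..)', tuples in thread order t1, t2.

counter=11 r=(10,0) succ=(2,0) retry=(0,1)

(re-executing from step 2 with the substitution; state before step 2: counter=9 r=(9,0) succ=(0,0) retry=(0,0))
2. t1 LOAD -> counter=9 r=(9,0) succ=(0,0) retry=(0,0)
3. t2 CAS -> counter=9 r=(9,0) succ=(0,0) retry=(0,1)
4. t1 CAS -> counter=10 r=(9,0) succ=(1,0) retry=(0,1)
5. t1 LOAD -> counter=10 r=(10,0) succ=(1,0) retry=(0,1)
6. t1 CAS -> counter=11 r=(10,0) succ=(2,0) retry=(0,1)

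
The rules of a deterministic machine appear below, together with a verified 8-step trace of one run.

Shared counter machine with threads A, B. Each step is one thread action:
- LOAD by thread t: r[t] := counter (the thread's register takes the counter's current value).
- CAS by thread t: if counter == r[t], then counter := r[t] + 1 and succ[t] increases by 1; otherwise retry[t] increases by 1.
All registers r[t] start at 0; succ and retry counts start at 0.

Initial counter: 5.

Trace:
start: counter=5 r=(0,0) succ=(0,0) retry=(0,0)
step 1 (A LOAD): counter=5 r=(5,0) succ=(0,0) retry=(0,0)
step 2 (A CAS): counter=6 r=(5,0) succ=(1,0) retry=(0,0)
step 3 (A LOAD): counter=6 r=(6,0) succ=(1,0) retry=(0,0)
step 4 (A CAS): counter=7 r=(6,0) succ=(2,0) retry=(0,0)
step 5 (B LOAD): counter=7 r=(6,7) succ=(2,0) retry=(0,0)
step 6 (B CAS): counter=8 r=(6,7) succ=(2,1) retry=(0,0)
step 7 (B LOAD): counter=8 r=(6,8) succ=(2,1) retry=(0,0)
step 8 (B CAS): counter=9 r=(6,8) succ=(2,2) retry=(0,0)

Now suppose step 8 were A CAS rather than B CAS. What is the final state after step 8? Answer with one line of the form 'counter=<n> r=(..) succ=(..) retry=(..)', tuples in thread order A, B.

counter=8 r=(6,8) succ=(2,1) retry=(1,0)

(re-executing from step 8 with the substitution; state before step 8: counter=8 r=(6,8) succ=(2,1) retry=(0,0))
step 8 (A CAS): counter=8 r=(6,8) succ=(2,1) retry=(1,0)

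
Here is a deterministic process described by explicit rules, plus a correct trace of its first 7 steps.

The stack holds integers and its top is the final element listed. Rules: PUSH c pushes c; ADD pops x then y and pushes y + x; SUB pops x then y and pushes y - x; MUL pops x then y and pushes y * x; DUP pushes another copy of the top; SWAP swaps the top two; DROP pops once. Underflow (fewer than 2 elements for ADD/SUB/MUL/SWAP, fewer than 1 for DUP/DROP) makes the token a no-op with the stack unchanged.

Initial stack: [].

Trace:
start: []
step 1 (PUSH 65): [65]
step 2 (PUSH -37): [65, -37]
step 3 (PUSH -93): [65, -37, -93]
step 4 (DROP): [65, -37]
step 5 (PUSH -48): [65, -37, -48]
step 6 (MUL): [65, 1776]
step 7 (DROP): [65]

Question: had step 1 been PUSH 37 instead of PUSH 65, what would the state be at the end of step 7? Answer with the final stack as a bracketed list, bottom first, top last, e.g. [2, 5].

(re-executing from step 1 with the substitution; state before step 1: [])
step 1 (PUSH 37): [37]
step 2 (PUSH -37): [37, -37]
step 3 (PUSH -93): [37, -37, -93]
step 4 (DROP): [37, -37]
step 5 (PUSH -48): [37, -37, -48]
step 6 (MUL): [37, 1776]
step 7 (DROP): [37]

[37]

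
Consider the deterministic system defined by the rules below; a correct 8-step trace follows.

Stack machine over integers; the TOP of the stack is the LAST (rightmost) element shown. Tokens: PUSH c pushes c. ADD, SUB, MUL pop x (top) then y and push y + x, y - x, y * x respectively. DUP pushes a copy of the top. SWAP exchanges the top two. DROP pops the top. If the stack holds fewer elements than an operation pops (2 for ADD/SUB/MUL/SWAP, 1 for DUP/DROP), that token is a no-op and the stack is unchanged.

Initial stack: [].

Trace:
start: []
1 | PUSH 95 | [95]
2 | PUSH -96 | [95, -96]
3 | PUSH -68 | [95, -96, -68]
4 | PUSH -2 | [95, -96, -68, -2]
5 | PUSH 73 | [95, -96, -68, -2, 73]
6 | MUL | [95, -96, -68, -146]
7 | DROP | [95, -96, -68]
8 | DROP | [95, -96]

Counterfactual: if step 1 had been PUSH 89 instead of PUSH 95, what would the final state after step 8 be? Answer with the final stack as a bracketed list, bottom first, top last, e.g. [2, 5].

(re-executing from step 1 with the substitution; state before step 1: [])
1 | PUSH 89 | [89]
2 | PUSH -96 | [89, -96]
3 | PUSH -68 | [89, -96, -68]
4 | PUSH -2 | [89, -96, -68, -2]
5 | PUSH 73 | [89, -96, -68, -2, 73]
6 | MUL | [89, -96, -68, -146]
7 | DROP | [89, -96, -68]
8 | DROP | [89, -96]

[89, -96]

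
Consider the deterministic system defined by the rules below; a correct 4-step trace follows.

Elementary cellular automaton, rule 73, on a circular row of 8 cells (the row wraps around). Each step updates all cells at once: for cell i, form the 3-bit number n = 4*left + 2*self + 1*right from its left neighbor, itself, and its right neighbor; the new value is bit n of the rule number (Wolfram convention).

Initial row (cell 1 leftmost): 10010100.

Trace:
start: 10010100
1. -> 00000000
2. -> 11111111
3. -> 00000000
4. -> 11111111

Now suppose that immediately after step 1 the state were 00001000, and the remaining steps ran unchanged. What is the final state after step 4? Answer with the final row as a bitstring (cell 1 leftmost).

state after step 1 := 00001000
2. -> 11100011
3. -> 00101010
4. -> 10000000

10000000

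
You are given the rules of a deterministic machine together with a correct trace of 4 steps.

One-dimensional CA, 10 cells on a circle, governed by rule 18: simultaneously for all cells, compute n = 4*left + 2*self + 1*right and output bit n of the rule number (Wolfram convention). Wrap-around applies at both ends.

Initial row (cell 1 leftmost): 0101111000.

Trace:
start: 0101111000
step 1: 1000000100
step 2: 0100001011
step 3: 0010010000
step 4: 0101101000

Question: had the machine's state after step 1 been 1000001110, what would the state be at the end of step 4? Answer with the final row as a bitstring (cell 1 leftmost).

state after step 1 := 1000001110
step 2: 0100010000
step 3: 1010101000
step 4: 0000000101

0000000101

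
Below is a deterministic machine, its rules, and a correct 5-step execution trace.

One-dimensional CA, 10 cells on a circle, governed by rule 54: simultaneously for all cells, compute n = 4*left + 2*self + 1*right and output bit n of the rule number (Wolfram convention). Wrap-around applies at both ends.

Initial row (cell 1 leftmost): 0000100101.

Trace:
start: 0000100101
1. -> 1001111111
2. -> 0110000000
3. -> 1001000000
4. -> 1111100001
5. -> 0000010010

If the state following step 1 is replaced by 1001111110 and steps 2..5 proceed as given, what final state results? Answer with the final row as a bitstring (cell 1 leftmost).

1100011000

state after step 1 := 1001111110
2. -> 1110000001
3. -> 0001000010
4. -> 0011100111
5. -> 1100011000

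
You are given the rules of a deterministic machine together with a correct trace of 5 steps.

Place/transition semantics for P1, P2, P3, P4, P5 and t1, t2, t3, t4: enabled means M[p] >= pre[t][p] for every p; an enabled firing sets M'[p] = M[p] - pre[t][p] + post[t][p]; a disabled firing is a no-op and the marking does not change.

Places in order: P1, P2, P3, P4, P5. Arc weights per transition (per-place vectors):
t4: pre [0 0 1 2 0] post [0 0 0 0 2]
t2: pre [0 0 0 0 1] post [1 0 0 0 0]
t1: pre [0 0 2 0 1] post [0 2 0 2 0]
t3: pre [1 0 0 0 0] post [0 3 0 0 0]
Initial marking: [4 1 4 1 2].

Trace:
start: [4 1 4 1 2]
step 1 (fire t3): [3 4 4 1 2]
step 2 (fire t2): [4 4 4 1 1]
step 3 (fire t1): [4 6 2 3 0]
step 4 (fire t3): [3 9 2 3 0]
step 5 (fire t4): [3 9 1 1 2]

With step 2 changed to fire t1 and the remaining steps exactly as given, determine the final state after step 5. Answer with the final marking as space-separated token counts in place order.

(re-executing from step 2 with the substitution; state before step 2: [3 4 4 1 2])
step 2 (fire t1): [3 6 2 3 1]
step 3 (fire t1): [3 8 0 5 0]
step 4 (fire t3): [2 11 0 5 0]
step 5 (fire t4): [2 11 0 5 0]

2 11 0 5 0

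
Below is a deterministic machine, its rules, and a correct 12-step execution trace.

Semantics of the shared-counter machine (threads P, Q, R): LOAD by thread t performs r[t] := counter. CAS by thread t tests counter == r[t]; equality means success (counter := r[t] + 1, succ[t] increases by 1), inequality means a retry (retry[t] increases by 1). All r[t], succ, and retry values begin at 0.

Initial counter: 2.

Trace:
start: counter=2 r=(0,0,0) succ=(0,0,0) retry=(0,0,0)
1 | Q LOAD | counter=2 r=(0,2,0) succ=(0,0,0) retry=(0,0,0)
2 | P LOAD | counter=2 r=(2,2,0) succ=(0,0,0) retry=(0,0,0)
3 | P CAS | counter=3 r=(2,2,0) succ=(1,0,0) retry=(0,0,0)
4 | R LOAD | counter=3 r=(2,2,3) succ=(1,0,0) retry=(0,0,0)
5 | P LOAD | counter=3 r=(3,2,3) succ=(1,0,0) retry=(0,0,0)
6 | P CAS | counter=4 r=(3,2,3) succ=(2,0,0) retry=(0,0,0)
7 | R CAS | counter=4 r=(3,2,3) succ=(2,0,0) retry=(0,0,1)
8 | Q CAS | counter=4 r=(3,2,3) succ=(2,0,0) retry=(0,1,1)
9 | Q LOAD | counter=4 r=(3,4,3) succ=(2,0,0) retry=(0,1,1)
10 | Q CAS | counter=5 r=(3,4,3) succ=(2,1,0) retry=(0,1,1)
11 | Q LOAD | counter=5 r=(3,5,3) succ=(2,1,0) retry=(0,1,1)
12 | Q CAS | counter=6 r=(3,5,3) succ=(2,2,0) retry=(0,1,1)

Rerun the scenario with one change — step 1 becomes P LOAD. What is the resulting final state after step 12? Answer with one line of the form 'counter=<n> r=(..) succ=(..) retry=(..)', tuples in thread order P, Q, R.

counter=6 r=(3,5,3) succ=(2,2,0) retry=(0,1,1)

(re-executing from step 1 with the substitution; state before step 1: counter=2 r=(0,0,0) succ=(0,0,0) retry=(0,0,0))
1 | P LOAD | counter=2 r=(2,0,0) succ=(0,0,0) retry=(0,0,0)
2 | P LOAD | counter=2 r=(2,0,0) succ=(0,0,0) retry=(0,0,0)
3 | P CAS | counter=3 r=(2,0,0) succ=(1,0,0) retry=(0,0,0)
4 | R LOAD | counter=3 r=(2,0,3) succ=(1,0,0) retry=(0,0,0)
5 | P LOAD | counter=3 r=(3,0,3) succ=(1,0,0) retry=(0,0,0)
6 | P CAS | counter=4 r=(3,0,3) succ=(2,0,0) retry=(0,0,0)
7 | R CAS | counter=4 r=(3,0,3) succ=(2,0,0) retry=(0,0,1)
8 | Q CAS | counter=4 r=(3,0,3) succ=(2,0,0) retry=(0,1,1)
9 | Q LOAD | counter=4 r=(3,4,3) succ=(2,0,0) retry=(0,1,1)
10 | Q CAS | counter=5 r=(3,4,3) succ=(2,1,0) retry=(0,1,1)
11 | Q LOAD | counter=5 r=(3,5,3) succ=(2,1,0) retry=(0,1,1)
12 | Q CAS | counter=6 r=(3,5,3) succ=(2,2,0) retry=(0,1,1)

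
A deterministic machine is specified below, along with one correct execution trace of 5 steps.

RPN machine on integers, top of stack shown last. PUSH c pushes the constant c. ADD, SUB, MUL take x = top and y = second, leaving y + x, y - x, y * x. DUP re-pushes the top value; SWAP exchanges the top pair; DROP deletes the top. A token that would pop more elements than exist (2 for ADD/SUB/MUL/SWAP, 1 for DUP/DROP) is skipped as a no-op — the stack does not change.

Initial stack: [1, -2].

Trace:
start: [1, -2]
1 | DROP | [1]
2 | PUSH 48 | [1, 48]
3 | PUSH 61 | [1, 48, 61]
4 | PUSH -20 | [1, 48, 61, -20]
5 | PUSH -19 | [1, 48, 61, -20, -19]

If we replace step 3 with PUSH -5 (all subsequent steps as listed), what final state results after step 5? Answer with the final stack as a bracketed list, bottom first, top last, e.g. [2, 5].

[1, 48, -5, -20, -19]

(re-executing from step 3 with the substitution; state before step 3: [1, 48])
3 | PUSH -5 | [1, 48, -5]
4 | PUSH -20 | [1, 48, -5, -20]
5 | PUSH -19 | [1, 48, -5, -20, -19]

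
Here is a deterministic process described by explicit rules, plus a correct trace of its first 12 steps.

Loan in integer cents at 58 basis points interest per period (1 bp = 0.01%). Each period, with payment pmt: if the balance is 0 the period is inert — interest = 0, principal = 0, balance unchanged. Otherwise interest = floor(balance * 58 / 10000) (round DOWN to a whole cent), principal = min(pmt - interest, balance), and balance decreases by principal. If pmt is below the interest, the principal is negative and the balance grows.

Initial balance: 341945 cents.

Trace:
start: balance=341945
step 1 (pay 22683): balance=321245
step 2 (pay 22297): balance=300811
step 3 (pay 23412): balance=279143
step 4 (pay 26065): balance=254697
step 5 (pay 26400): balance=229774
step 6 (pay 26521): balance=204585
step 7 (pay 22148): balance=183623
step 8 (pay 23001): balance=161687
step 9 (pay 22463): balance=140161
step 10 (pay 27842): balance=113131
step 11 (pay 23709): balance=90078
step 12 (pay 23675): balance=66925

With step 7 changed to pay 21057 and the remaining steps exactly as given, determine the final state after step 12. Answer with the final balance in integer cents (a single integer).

(re-executing from step 7 with the substitution; state before step 7: balance=204585)
step 7 (pay 21057): balance=184714
step 8 (pay 23001): balance=162784
step 9 (pay 22463): balance=141265
step 10 (pay 27842): balance=114242
step 11 (pay 23709): balance=91195
step 12 (pay 23675): balance=68048

68048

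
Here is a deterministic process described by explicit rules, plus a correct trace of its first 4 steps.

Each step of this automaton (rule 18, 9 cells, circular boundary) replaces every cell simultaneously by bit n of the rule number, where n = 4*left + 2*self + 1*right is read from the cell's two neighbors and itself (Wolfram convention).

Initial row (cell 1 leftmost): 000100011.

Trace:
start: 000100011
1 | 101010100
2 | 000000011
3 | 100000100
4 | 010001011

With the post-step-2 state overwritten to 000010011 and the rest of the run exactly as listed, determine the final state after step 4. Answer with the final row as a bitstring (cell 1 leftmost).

state after step 2 := 000010011
3 | 100101100
4 | 011000011

011000011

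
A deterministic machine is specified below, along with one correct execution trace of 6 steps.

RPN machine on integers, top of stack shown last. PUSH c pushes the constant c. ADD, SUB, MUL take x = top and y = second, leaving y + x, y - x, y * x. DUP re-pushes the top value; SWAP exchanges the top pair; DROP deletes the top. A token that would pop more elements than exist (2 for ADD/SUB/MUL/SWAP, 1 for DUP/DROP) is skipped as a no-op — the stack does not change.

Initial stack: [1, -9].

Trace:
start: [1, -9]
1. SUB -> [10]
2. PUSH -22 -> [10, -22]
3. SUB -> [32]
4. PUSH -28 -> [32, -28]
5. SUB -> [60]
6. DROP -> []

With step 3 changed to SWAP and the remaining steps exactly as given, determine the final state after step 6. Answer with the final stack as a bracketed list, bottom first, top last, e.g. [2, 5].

[-22]

(re-executing from step 3 with the substitution; state before step 3: [10, -22])
3. SWAP -> [-22, 10]
4. PUSH -28 -> [-22, 10, -28]
5. SUB -> [-22, 38]
6. DROP -> [-22]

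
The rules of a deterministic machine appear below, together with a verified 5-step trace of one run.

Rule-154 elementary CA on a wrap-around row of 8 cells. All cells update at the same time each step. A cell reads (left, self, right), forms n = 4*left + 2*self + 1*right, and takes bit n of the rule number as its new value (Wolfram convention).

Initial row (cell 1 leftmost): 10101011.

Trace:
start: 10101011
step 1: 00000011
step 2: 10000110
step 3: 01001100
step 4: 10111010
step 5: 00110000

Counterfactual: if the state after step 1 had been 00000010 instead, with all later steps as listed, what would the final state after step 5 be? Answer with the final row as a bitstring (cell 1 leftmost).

00000000

state after step 1 := 00000010
step 2: 00000101
step 3: 10001000
step 4: 01010101
step 5: 00000000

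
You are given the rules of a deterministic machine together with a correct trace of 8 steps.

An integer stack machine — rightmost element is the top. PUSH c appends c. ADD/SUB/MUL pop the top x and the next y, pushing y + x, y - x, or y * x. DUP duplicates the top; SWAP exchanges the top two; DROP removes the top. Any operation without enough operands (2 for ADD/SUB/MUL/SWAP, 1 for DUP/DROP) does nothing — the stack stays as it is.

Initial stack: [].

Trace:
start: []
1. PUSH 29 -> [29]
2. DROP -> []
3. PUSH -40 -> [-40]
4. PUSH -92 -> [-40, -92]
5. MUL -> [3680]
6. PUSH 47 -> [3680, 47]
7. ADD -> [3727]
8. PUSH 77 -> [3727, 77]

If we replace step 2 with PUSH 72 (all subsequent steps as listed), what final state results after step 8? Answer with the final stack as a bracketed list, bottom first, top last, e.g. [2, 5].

(re-executing from step 2 with the substitution; state before step 2: [29])
2. PUSH 72 -> [29, 72]
3. PUSH -40 -> [29, 72, -40]
4. PUSH -92 -> [29, 72, -40, -92]
5. MUL -> [29, 72, 3680]
6. PUSH 47 -> [29, 72, 3680, 47]
7. ADD -> [29, 72, 3727]
8. PUSH 77 -> [29, 72, 3727, 77]

[29, 72, 3727, 77]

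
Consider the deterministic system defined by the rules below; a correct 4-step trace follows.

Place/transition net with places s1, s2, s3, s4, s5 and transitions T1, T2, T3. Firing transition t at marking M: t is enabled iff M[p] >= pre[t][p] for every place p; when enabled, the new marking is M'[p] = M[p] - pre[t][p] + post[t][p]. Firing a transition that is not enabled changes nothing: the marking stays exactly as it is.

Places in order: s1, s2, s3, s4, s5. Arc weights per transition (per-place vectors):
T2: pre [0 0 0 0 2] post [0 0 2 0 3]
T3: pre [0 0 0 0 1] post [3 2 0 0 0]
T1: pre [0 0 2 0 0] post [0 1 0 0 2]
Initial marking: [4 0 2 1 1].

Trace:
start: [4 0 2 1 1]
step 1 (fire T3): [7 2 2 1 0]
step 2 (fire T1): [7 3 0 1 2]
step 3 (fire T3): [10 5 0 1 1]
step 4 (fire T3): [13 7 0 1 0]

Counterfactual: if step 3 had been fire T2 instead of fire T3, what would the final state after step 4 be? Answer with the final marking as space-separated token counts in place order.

10 5 2 1 2

(re-executing from step 3 with the substitution; state before step 3: [7 3 0 1 2])
step 3 (fire T2): [7 3 2 1 3]
step 4 (fire T3): [10 5 2 1 2]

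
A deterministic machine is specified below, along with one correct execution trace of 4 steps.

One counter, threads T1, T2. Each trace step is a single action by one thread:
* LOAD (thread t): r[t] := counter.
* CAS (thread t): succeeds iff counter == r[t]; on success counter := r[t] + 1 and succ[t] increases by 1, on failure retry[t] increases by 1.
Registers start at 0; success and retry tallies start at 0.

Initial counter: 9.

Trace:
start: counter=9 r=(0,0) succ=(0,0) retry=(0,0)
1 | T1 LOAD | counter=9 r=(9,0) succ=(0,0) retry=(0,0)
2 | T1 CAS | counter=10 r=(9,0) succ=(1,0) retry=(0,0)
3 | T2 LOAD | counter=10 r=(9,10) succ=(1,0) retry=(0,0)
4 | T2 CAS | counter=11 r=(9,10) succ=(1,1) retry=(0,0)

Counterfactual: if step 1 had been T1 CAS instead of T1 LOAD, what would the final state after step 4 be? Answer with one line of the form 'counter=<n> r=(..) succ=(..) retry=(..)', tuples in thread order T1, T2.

counter=10 r=(0,9) succ=(0,1) retry=(2,0)

(re-executing from step 1 with the substitution; state before step 1: counter=9 r=(0,0) succ=(0,0) retry=(0,0))
1 | T1 CAS | counter=9 r=(0,0) succ=(0,0) retry=(1,0)
2 | T1 CAS | counter=9 r=(0,0) succ=(0,0) retry=(2,0)
3 | T2 LOAD | counter=9 r=(0,9) succ=(0,0) retry=(2,0)
4 | T2 CAS | counter=10 r=(0,9) succ=(0,1) retry=(2,0)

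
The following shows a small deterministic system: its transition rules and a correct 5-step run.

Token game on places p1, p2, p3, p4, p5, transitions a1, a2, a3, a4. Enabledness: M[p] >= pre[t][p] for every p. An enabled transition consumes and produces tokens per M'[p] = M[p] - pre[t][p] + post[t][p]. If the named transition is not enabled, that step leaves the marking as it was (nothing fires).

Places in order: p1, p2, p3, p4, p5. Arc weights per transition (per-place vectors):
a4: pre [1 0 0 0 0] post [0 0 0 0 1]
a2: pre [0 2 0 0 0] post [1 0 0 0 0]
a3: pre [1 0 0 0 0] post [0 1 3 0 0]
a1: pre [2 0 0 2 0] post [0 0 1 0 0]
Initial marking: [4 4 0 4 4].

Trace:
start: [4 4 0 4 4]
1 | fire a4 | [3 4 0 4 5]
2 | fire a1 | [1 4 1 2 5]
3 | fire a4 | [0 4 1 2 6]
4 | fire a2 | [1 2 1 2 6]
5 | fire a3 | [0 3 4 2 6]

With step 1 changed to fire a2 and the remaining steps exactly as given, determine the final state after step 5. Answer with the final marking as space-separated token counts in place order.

2 1 4 2 5

(re-executing from step 1 with the substitution; state before step 1: [4 4 0 4 4])
1 | fire a2 | [5 2 0 4 4]
2 | fire a1 | [3 2 1 2 4]
3 | fire a4 | [2 2 1 2 5]
4 | fire a2 | [3 0 1 2 5]
5 | fire a3 | [2 1 4 2 5]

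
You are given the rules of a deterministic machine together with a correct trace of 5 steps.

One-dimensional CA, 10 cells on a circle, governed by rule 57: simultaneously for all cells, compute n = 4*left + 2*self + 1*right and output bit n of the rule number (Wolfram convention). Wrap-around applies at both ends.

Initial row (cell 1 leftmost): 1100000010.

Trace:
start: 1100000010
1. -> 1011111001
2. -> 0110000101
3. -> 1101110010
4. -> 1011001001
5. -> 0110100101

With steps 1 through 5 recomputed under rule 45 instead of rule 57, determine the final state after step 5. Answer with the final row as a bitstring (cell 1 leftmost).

(re-executing steps 1..5 under rule 45; state before step 1: 1100000010)
1. -> 1001111011
2. -> 0001000110
3. -> 1101010100
4. -> 1011111100
5. -> 1110000000

1110000000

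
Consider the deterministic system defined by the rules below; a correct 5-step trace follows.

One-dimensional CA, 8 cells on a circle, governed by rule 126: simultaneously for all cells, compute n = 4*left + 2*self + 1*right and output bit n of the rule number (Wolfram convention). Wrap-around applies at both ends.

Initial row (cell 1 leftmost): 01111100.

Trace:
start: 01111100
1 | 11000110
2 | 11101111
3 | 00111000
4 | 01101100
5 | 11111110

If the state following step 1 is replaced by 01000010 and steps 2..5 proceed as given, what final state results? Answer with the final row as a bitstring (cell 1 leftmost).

11111111

state after step 1 := 01000010
2 | 11100111
3 | 00111100
4 | 01100110
5 | 11111111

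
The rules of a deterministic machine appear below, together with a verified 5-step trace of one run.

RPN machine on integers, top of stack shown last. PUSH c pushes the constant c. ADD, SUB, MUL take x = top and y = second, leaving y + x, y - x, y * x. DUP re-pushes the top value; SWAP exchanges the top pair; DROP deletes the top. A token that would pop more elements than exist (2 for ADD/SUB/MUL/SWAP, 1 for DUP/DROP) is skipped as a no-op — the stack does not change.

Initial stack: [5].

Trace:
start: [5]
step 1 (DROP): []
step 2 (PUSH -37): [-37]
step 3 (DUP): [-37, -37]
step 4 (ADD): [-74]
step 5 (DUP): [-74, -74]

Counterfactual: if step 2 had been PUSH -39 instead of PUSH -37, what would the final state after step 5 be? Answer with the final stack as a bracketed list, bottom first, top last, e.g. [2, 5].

[-78, -78]

(re-executing from step 2 with the substitution; state before step 2: [])
step 2 (PUSH -39): [-39]
step 3 (DUP): [-39, -39]
step 4 (ADD): [-78]
step 5 (DUP): [-78, -78]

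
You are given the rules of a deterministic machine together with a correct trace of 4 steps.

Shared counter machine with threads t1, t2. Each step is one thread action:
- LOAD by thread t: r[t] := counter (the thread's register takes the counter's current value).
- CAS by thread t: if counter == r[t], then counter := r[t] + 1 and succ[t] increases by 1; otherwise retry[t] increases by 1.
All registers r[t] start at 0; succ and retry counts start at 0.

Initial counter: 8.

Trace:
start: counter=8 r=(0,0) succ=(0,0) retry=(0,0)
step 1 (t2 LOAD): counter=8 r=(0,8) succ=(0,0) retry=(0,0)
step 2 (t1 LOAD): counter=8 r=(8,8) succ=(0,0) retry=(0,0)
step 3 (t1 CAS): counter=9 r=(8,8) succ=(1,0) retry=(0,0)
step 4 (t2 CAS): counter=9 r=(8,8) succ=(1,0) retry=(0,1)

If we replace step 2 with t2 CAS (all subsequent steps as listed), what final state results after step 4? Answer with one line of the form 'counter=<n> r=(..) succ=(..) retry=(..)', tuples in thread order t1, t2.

(re-executing from step 2 with the substitution; state before step 2: counter=8 r=(0,8) succ=(0,0) retry=(0,0))
step 2 (t2 CAS): counter=9 r=(0,8) succ=(0,1) retry=(0,0)
step 3 (t1 CAS): counter=9 r=(0,8) succ=(0,1) retry=(1,0)
step 4 (t2 CAS): counter=9 r=(0,8) succ=(0,1) retry=(1,1)

counter=9 r=(0,8) succ=(0,1) retry=(1,1)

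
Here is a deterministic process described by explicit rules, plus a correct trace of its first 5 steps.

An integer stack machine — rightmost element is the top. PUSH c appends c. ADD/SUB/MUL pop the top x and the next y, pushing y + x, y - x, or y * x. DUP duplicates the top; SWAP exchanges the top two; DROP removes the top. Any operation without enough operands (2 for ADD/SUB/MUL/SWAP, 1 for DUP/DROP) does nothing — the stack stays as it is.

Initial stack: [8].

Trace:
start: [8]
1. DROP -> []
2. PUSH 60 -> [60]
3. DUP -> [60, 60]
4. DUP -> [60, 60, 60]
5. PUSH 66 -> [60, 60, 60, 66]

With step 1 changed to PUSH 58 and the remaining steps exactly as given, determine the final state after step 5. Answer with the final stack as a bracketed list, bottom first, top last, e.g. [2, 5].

(re-executing from step 1 with the substitution; state before step 1: [8])
1. PUSH 58 -> [8, 58]
2. PUSH 60 -> [8, 58, 60]
3. DUP -> [8, 58, 60, 60]
4. DUP -> [8, 58, 60, 60, 60]
5. PUSH 66 -> [8, 58, 60, 60, 60, 66]

[8, 58, 60, 60, 60, 66]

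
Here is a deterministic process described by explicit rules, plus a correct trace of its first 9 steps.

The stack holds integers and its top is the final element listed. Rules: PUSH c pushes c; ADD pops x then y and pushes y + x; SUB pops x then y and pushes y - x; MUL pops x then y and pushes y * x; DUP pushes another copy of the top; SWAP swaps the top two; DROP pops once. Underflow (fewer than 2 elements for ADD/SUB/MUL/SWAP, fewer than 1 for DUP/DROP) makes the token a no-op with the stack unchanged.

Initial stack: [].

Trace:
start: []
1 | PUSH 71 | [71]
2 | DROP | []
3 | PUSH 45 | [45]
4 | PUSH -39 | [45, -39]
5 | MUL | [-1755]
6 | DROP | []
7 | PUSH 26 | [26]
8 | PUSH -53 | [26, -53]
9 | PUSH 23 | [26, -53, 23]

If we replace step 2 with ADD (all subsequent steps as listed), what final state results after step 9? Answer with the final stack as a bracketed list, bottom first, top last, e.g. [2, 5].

[71, 26, -53, 23]

(re-executing from step 2 with the substitution; state before step 2: [71])
2 | ADD | [71]
3 | PUSH 45 | [71, 45]
4 | PUSH -39 | [71, 45, -39]
5 | MUL | [71, -1755]
6 | DROP | [71]
7 | PUSH 26 | [71, 26]
8 | PUSH -53 | [71, 26, -53]
9 | PUSH 23 | [71, 26, -53, 23]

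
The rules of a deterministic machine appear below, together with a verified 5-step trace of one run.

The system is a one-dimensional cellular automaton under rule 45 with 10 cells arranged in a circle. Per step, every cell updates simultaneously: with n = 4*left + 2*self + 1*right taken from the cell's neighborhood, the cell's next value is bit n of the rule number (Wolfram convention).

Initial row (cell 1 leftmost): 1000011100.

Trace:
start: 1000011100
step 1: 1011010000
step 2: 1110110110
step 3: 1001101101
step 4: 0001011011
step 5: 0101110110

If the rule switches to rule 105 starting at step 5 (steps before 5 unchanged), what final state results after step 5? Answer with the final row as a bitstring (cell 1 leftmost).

(re-executing step 5 under rule 105; state before step 5: 0001011011)
step 5: 0100111111

0100111111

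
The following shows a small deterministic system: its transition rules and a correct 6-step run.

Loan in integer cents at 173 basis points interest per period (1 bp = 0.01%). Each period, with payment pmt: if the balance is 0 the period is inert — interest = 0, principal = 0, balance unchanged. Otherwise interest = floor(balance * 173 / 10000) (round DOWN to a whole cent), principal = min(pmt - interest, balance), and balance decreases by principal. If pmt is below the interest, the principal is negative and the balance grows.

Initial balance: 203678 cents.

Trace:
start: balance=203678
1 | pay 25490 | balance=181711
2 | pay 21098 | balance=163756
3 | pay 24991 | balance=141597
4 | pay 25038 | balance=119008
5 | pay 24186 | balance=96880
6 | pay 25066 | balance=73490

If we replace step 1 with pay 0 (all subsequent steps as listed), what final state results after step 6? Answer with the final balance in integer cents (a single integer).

(re-executing from step 1 with the substitution; state before step 1: balance=203678)
1 | pay 0 | balance=207201
2 | pay 21098 | balance=189687
3 | pay 24991 | balance=167977
4 | pay 25038 | balance=145845
5 | pay 24186 | balance=124182
6 | pay 25066 | balance=101264

101264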